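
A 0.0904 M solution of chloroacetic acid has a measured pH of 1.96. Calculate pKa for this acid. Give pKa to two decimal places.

pKa = 2.82

[H+] = 10^(-1.96) = 1.10 × 10^-2 M
At equilibrium [HA] = 0.0904 − 1.10 × 10^-2 = 7.94 × 10^-2 M
Ka = [H+][A-]/[HA] = (1.10 × 10^-2)² / 7.94 × 10^-2 = 1.52 × 10^-3
pKa = -log(1.52 × 10^-3) = 2.82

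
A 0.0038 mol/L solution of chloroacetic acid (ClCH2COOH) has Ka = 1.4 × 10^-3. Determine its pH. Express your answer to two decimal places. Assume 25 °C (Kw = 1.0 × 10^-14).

pH = 2.77

ClCH2COOH ⇌ ClCH2COO- + H+
From the ICE table, Ka = [H+]²/(0.0038 − [H+]) = 1.4 × 10^-3.
Here C₀/Ka ≈ 2.71, so the small-[H+] approximation fails. Use the quadratic:
[H+] = [−0.0014 + √(0.0014² + 2.13e-05)]/2 = 1.71 × 10^-3 M
pH = −log[H+] = −log(1.71 × 10^-3) = 2.77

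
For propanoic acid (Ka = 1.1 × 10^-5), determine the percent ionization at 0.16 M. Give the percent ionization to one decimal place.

0.8%

CH3CH2COOH ⇌ CH3CH2COO- + H+; let x = [H+] at equilibrium.
x ≈ √(Ka·C₀) = √(1.1 × 10^-5 × 0.16) = 1.33 × 10^-3 M
% ionization = x/C₀ × 100% = 1.33 × 10^-3/0.16 × 100% = 0.8%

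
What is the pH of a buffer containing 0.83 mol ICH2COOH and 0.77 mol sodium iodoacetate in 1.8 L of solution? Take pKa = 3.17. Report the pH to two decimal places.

pH = 3.14

pH = pKa + log([A⁻]/[HA]) = 3.17 + log(0.77/0.83)
pH = 3.17 + (-0.033) = 3.14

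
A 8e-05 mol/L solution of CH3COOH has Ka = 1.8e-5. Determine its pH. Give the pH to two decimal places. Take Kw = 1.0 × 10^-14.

pH = 4.52

CH3COOH ⇌ CH3COO- + H+
Ka = x²/(8e-05 − x) = 1.8 × 10^-5
x is not negligible relative to C₀; solve x² + 1.8e-05·x − 1.44e-09 = 0.
x = (−Ka + √(Ka² + 4·Ka·C₀))/2 = 3.00 × 10^-5 M
pH = −log(3.00 × 10^-5) = 4.52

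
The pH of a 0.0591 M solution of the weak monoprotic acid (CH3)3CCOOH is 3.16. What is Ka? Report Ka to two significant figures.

Ka = 8.2 × 10^-6

[H+] = 10^(-3.16) = 6.92 × 10^-4 M
At equilibrium [HA] = 0.0591 − 6.92 × 10^-4 = 5.84 × 10^-2 M
Ka = [H+][A-]/[HA] = (6.92 × 10^-4)² / 5.84 × 10^-2 = 8.2 × 10^-6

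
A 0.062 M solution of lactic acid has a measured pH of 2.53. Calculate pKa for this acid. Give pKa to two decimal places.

[H+] = 10^(-2.53) = 2.95 × 10^-3 M
At equilibrium [HA] = 0.062 − 2.95 × 10^-3 = 5.90 × 10^-2 M
Ka = [H+][A-]/[HA] = (2.95 × 10^-3)² / 5.90 × 10^-2 = 1.48 × 10^-4
pKa = -log(1.48 × 10^-4) = 3.83

pKa = 3.83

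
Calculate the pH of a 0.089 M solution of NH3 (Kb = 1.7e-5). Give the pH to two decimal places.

pH = 11.09

NH3 + H2O ⇌ NH4+ + OH-
Kb = x²/(0.089 − x) = 1.7 × 10^-5
Assume x ≪ 0.089: x ≈ √(1.7 × 10^-5 × 0.089) = 1.23 × 10^-3 M
Check: 1.4% ionized — well under 5%, approximation valid.
pOH = 2.91, so pH = 14.00 − pOH = 11.09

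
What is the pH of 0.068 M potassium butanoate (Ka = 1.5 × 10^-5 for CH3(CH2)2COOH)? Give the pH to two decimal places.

pH = 8.83

CH3(CH2)2COO- is the conjugate base of the weak acid CH3(CH2)2COOH.
Kb = Kw/Ka = 1.0×10^-14 / 1.5 × 10^-5 = 6.67 × 10^-10
Kb = [OH-]²/(0.068 − [OH-]) = 6.67 × 10^-10
Assume [OH-] ≪ 0.068: [OH-] ≈ √(6.67 × 10^-10 × 0.068) = 6.73 × 10^-6 M
pOH = 5.17, so pH = 14.00 − pOH = 8.83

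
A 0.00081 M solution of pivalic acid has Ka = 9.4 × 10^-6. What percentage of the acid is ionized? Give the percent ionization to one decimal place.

10.2%

(CH3)3CCOOH ⇌ (CH3)3CCOO- + H+; let x = [H+] at equilibrium.
Ka = x²/(C₀ − x); solving the quadratic gives x = 8.27 × 10^-5 M.
% ionization = x/C₀ × 100% = 8.27 × 10^-5/0.00081 × 100% = 10.2%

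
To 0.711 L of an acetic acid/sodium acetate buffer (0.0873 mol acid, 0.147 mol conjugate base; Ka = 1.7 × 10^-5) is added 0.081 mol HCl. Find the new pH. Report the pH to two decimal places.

After neutralization: n(CH3COOH) = 0.168 mol, n(CH3COO-) = 0.066 mol.
pKa = −log(1.7 × 10^-5) = 4.770
pH = pKa + log([A⁻]/[HA]) = 4.770 + log(0.066/0.168) = 4.770 -0.406

pH = 4.36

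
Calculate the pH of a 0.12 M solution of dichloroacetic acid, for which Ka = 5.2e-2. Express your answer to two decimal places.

pH = 1.24

Cl2CHCOOH ⇌ Cl2CHCOO- + H+
Let x = [H+] at equilibrium. Ka = x²/(0.12 − x).
x is not negligible relative to C₀; solve x² + 0.052·x − 0.00624 = 0.
x = [−0.052 + √(0.052² + 0.025)]/2 = 5.72 × 10^-2 M
pH = −log(5.72 × 10^-2) = 1.24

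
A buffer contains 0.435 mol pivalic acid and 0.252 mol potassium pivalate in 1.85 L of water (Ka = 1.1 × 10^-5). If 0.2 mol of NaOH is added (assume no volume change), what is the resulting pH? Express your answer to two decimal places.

pH = 5.24

OH- converts (CH3)3CCOOH to (CH3)3CCOO-: (CH3)3CCOOH → 0.235 mol, (CH3)3CCOO- → 0.452 mol.
pKa = −log(1.1 × 10^-5) = 4.959
Henderson–Hasselbalch with mole ratio 0.452/0.235: pH = 4.959 + (+0.284)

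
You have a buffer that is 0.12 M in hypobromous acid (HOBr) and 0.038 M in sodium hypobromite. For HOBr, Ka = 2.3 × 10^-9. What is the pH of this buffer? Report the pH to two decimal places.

pKa = −log(2.3 × 10^-9) = 8.638
Using pH = pKa + log([base]/[acid]) with [base]/[acid] = 0.038/0.12:
pH = 8.638 + (-0.499) = 8.14

pH = 8.14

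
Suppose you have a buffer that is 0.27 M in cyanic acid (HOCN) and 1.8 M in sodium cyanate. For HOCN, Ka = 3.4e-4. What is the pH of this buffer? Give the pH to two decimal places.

pH = 4.29

pKa = −log(3.4 × 10^-4) = 3.469
Using pH = pKa + log([base]/[acid]) with [base]/[acid] = 1.8/0.27:
pH = 3.469 + (+0.824) = 4.29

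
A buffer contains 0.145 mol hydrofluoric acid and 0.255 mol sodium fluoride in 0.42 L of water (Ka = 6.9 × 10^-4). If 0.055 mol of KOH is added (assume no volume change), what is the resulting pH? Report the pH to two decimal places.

OH- converts HF to F-: HF → 0.09 mol, F- → 0.31 mol.
pKa = −log(6.9 × 10^-4) = 3.161
Henderson–Hasselbalch with mole ratio 0.31/0.09: pH = 3.161 + (+0.537)

pH = 3.70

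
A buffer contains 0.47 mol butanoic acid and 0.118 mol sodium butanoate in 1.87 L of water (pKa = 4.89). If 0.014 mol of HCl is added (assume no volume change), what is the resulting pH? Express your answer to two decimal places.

pH = 4.22

Added H+ converts CH3(CH2)2COO- to CH3(CH2)2COOH: CH3(CH2)2COOH → 0.484 mol, CH3(CH2)2COO- → 0.104 mol.
pH = pKa + log([A⁻]/[HA]) = 4.89 + log(0.104/0.484) = 4.89 -0.668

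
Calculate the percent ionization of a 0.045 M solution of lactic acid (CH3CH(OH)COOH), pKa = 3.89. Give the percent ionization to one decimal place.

CH3CH(OH)COOH ⇌ CH3CH(OH)COO- + H+; let x = [H+] at equilibrium.
Ka = 10^(−3.89) = 1.29 × 10^-4
Ka = x²/(C₀ − x); solving the quadratic gives x = 2.35 × 10^-3 M.
Fraction ionized = 2.35 × 10^-3 / 0.045 = 0.0522 → 5.2%

5.2%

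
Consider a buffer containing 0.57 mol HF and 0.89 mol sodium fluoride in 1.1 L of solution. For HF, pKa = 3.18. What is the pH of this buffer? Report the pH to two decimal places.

pH = pKa + log([A⁻]/[HA]) = 3.18 + log(0.89/0.57)
pH = 3.18 + (+0.194) = 3.37

pH = 3.37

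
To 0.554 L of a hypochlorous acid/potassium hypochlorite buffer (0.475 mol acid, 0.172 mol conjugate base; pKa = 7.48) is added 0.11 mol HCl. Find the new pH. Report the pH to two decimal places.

pH = 6.51

After neutralization: n(HOCl) = 0.585 mol, n(OCl-) = 0.062 mol.
pH = pKa + log([A⁻]/[HA]) = 7.48 + log(0.062/0.585) = 7.48 -0.975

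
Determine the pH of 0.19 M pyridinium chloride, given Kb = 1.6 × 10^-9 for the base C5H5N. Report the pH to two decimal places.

C5H5NH+ is the conjugate acid of the weak base C5H5N.
Ka = Kw/Kb = 1.0×10^-14 / 1.6 × 10^-9 = 6.25 × 10^-6
Ka = x²/(0.19 − x) = 6.25 × 10^-6
Assume x ≪ 0.19: x ≈ √(6.25 × 10^-6 × 0.19) = 1.09 × 10^-3 M
(x/C₀ = 0.57% < 5%, so the approximation holds.)
pH = −log[H+] = −log(1.09 × 10^-3) = 2.96

pH = 2.96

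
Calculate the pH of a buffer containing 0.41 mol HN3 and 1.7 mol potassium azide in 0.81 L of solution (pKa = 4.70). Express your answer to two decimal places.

pH = 5.32

Henderson–Hasselbalch: pH = pKa + log([N3-]/[HN3]) = 4.70 + log(1.7/0.41)
pH = 4.70 + (+0.618) = 5.32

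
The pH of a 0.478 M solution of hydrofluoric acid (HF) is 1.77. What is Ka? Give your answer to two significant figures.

[H+] = 10^(-1.77) = 1.70 × 10^-2 M
At equilibrium [HA] = 0.478 − 1.70 × 10^-2 = 4.61 × 10^-1 M
Ka = [H+][A-]/[HA] = (1.70 × 10^-2)² / 4.61 × 10^-1 = 6.3 × 10^-4

Ka = 6.3 × 10^-4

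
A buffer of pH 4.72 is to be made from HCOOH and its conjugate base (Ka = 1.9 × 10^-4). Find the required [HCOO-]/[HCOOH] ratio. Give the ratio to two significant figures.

pKa = -log(1.9 × 10^-4) = 3.721
pH = pKa + log(r) ⇒ log(r) = 4.72 − 3.721 = +0.999
r = [HCOO-]/[HCOOH] = 10^(+0.999) = 9.98

ratio = 10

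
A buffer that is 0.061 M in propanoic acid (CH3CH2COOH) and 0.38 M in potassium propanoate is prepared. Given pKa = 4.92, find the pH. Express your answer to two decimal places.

pH = 5.71

pH = pKa + log([A⁻]/[HA]) = 4.92 + log(0.38/0.061)
pH = 4.92 + (+0.794) = 5.71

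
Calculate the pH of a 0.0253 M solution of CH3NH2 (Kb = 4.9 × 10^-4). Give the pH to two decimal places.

pH = 11.52

CH3NH2 + H2O ⇌ CH3NH3+ + OH-
Kb = [OH-]²/(0.0253 − [OH-]) = 4.9 × 10^-4
[OH-] is not negligible relative to C₀; solve [OH-]² + 0.00049·[OH-] − 1.24e-05 = 0.
[OH-] = [−0.00049 + √(0.00049² + 4.96e-05)]/2 = 3.28 × 10^-3 M
pOH = 2.48, so pH = 14.00 − pOH = 11.52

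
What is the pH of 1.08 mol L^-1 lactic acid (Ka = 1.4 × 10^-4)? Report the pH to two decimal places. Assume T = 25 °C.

pH = 1.91

CH3CH(OH)COOH ⇌ CH3CH(OH)COO- + H+
Ka = x²/(1.08 − x) = 1.4 × 10^-4
Since Ka ≪ C₀, x ≈ √(Ka·C₀) = 1.23 × 10^-2 M.
pH = −log[H+] = −log(1.23 × 10^-2) = 1.91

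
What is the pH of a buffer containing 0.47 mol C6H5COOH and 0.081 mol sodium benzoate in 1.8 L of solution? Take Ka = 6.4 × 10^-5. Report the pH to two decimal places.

pH = 3.43

pKa = −log(6.4 × 10^-5) = 4.194
Using pH = pKa + log([base]/[acid]) with [base]/[acid] = 0.081/0.47:
pH = 4.194 + (-0.764) = 3.43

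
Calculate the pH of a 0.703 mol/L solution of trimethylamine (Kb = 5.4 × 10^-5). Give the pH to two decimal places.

(CH3)3N + H2O ⇌ (CH3)3NH+ + OH-
Kb = [OH-]²/(0.703 − [OH-]) = 5.4 × 10^-5
Assume [OH-] ≪ 0.703: [OH-] ≈ √(5.4 × 10^-5 × 0.703) = 6.16 × 10^-3 M
([OH-]/C₀ = 0.88% < 5%, so the approximation holds.)
pOH = −log(6.16 × 10^-3) = 2.21; pH = 14.00 − 2.21 = 11.79

pH = 11.79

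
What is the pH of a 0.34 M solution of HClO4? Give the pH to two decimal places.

HClO4 is a strong acid and dissociates completely, so [H+] = 0.34 M.
pH = -log(0.34) = 0.47

pH = 0.47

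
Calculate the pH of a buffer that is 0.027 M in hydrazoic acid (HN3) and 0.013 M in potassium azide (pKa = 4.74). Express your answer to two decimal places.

pH = 4.42

pH = pKa + log([A⁻]/[HA]) = 4.74 + log(0.013/0.027)
pH = 4.74 + (-0.317) = 4.42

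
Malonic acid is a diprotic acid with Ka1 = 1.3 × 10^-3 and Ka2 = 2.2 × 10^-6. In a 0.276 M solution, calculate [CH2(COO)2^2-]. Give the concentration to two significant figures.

2.2 × 10^-6 M

First ionization gives [H+] ≈ [CH2(COOH)COO-] = 1.83 × 10^-2 M.
Second step: Ka2 = [H+][CH2(COO)2^2-]/[CH2(COOH)COO-] ≈ [CH2(COO)2^2-] (since [H+] ≈ [CH2(COOH)COO-]).
So [CH2(COO)2^2-] ≈ Ka2.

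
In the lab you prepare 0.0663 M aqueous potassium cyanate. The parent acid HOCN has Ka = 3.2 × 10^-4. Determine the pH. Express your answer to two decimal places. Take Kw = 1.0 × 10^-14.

OCN- is the conjugate base of the weak acid HOCN.
Kb = Kw/Ka = 1.0×10^-14 / 3.2 × 10^-4 = 3.12 × 10^-11
From the ICE table, Kb = x²/(0.0663 − x) = 3.12 × 10^-11.
Neglecting x in the denominator: x = √(3.12 × 10^-11 × 0.0663) = 1.44 × 10^-6 M
pOH = 5.84, so pH = 14.00 − pOH = 8.16

pH = 8.16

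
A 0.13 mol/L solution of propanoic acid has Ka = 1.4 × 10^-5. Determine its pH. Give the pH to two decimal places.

pH = 2.87

CH3CH2COOH ⇌ CH3CH2COO- + H+
From the ICE table, Ka = [H+]²/(0.13 − [H+]) = 1.4 × 10^-5.
Assume [H+] ≪ 0.13: [H+] ≈ √(1.4 × 10^-5 × 0.13) = 1.35 × 10^-3 M
Check: 1% ionized — well under 5%, approximation valid.
pH = −log[H+] = −log(1.35 × 10^-3) = 2.87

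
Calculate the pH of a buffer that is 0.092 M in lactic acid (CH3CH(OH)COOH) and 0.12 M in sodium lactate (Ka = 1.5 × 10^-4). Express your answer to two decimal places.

pKa = −log(1.5 × 10^-4) = 3.824
Henderson–Hasselbalch: pH = pKa + log([CH3CH(OH)COO-]/[CH3CH(OH)COOH]) = 3.824 + log(0.12/0.092)
pH = 3.824 + (+0.115) = 3.94

pH = 3.94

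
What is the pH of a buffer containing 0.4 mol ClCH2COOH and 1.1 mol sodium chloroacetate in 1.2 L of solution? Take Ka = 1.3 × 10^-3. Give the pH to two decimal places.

pKa = −log(1.3 × 10^-3) = 2.886
Using pH = pKa + log([base]/[acid]) with [base]/[acid] = 1.1/0.4:
pH = 2.886 + (+0.439) = 3.33

pH = 3.33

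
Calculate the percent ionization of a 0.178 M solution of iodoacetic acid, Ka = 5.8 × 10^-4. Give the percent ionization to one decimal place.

5.5%

ICH2COOH ⇌ ICH2COO- + H+; let x = [H+] at equilibrium.
Solve x² + 0.00058x − 0.000103 = 0 → x = 9.87 × 10^-3 M
% ionization = x/C₀ × 100% = 9.87 × 10^-3/0.178 × 100% = 5.5%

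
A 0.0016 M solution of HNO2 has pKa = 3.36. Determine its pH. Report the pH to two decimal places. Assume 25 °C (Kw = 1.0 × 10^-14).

pH = 3.19

HNO2 ⇌ NO2- + H+
Ka = 10^(−3.36) = 4.37 × 10^-4
From the ICE table, Ka = [H+]²/(0.0016 − [H+]) = 4.37 × 10^-4.
The 5% rule fails; solving [H+]² + Ka·[H+] − Ka·C₀ = 0 exactly:
[H+] = [−0.000437 + √(0.000437² + 2.8e-06)]/2 = 6.46 × 10^-4 M
pH = −log(6.46 × 10^-4) = 3.19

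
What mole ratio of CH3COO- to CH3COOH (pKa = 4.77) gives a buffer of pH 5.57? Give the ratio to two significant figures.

ratio = 6.3

pH = pKa + log(r) ⇒ log(r) = 5.57 − 4.77 = +0.80
r = [CH3COO-]/[CH3COOH] = 10^(+0.80) = 6.31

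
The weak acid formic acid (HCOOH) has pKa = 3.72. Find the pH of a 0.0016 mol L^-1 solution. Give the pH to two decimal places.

pH = 3.33

HCOOH ⇌ HCOO- + H+
Ka = 10^(−3.72) = 1.91 × 10^-4
Let x = [H+] at equilibrium. Ka = x²/(0.0016 − x).
The 5% rule fails; solving x² + Ka·x − Ka·C₀ = 0 exactly:
x = (−Ka + √(Ka² + 4·Ka·C₀))/2 = 4.65 × 10^-4 M
pH = −log[H+] = −log(4.65 × 10^-4) = 3.33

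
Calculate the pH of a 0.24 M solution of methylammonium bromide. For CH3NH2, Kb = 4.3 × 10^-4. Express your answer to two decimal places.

CH3NH3+ is the conjugate acid of the weak base CH3NH2.
Ka = Kw/Kb = 1.0×10^-14 / 4.3 × 10^-4 = 2.33 × 10^-11
From the ICE table, Ka = [H+]²/(0.24 − [H+]) = 2.33 × 10^-11.
Neglecting [H+] in the denominator: [H+] = √(2.33 × 10^-11 × 0.24) = 2.36 × 10^-6 M
Check: 0.00099% ionized — well under 5%, approximation valid.
pH = −log[H+] = −log(2.36 × 10^-6) = 5.63

pH = 5.63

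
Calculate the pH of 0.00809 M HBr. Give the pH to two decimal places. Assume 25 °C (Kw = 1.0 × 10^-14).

pH = 2.09

HBr is a strong acid and dissociates completely, so [H+] = 0.00809 M.
pH = -log(0.00809) = 2.09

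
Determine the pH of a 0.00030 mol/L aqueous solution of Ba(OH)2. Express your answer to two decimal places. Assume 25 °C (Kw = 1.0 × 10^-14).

Ba(OH)2 is a strong base (each formula unit releases 2 OH-); [OH-] = 0.0006 M.
pOH = -log(0.0006) = 3.22
pH = 14.00 - 3.22 = 10.78

pH = 10.78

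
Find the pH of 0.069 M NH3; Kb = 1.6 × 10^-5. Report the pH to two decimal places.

pH = 11.02

NH3 + H2O ⇌ NH4+ + OH-
Kb = x²/(0.069 − x) = 1.6 × 10^-5
Since Kb ≪ C₀, x ≈ √(Kb·C₀) = 1.05 × 10^-3 M.
(x/C₀ = 1.5% < 5%, so the approximation holds.)
pOH = 2.98, so pH = 14.00 − pOH = 11.02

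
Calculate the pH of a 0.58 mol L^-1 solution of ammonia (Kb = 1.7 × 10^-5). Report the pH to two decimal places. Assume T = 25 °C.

pH = 11.50

NH3 + H2O ⇌ NH4+ + OH-
From the ICE table, Kb = [OH-]²/(0.58 − [OH-]) = 1.7 × 10^-5.
Since Kb ≪ C₀, [OH-] ≈ √(Kb·C₀) = 3.14 × 10^-3 M.
pOH = −log(3.14 × 10^-3) = 2.50; pH = 14.00 − 2.50 = 11.50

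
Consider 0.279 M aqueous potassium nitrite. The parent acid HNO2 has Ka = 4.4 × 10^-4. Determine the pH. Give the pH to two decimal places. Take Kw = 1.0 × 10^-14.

pH = 8.40

NO2- is the conjugate base of the weak acid HNO2.
Kb = Kw/Ka = 1.0×10^-14 / 4.4 × 10^-4 = 2.27 × 10^-11
From the ICE table, Kb = x²/(0.279 − x) = 2.27 × 10^-11.
Assume x ≪ 0.279: x ≈ √(2.27 × 10^-11 × 0.279) = 2.52 × 10^-6 M
Check: 0.0009% ionized — well under 5%, approximation valid.
pOH = 5.60, so pH = 14.00 − pOH = 8.40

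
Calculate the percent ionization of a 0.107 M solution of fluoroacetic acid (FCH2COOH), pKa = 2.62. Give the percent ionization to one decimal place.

FCH2COOH ⇌ FCH2COO- + H+; let x = [H+] at equilibrium.
Ka = 10^(−2.62) = 2.40 × 10^-3
Ka = x²/(C₀ − x); solving the quadratic gives x = 1.49 × 10^-2 M.
Fraction ionized = 1.49 × 10^-2 / 0.107 = 0.1393 → 13.9%

13.9%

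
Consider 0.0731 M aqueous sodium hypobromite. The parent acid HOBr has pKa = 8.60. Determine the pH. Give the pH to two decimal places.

pH = 10.73

OBr- is the conjugate base of the weak acid HOBr.
Ka = 10^(−8.60) = 2.51 × 10^-9
Kb = Kw/Ka = 1.0×10^-14 / 2.51 × 10^-9 = 3.98 × 10^-6
Let x = [OH-] at equilibrium. Kb = x²/(0.0731 − x).
Assume x ≪ 0.0731: x ≈ √(3.98 × 10^-6 × 0.0731) = 5.39 × 10^-4 M
Check: 0.74% ionized — well under 5%, approximation valid.
pOH = 3.27, so pH = 14.00 − pOH = 10.73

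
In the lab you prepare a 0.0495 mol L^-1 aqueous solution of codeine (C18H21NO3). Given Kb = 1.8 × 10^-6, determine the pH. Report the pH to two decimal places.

C18H21NO3 + H2O ⇌ C18H22NO3+ + OH-
Kb = [OH-]²/(0.0495 − [OH-]) = 1.8 × 10^-6
Neglecting [OH-] in the denominator: [OH-] = √(1.8 × 10^-6 × 0.0495) = 2.98 × 10^-4 M
pOH = 3.53, so pH = 14.00 − pOH = 10.47

pH = 10.47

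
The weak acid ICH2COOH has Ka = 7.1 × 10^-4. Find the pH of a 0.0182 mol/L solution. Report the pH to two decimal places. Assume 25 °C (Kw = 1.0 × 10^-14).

pH = 2.49

ICH2COOH ⇌ ICH2COO- + H+
Ka = x²/(0.0182 − x) = 7.1 × 10^-4
The 5% rule fails; solving x² + Ka·x − Ka·C₀ = 0 exactly:
x = (−Ka + √(Ka² + 4·Ka·C₀))/2 = 3.26 × 10^-3 M
pH = −log(3.26 × 10^-3) = 2.49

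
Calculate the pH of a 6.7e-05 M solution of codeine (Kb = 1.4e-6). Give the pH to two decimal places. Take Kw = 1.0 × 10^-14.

pH = 8.95

C18H21NO3 + H2O ⇌ C18H22NO3+ + OH-
Kb = [OH-]²/(6.7e-05 − [OH-]) = 1.4 × 10^-6
The 5% rule fails; solving [OH-]² + Kb·[OH-] − Kb·C₀ = 0 exactly:
[OH-] = [−1.4e-06 + √(1.4e-06² + 3.75e-10)]/2 = 9.01 × 10^-6 M
pOH = −log(9.01 × 10^-6) = 5.05; pH = 14.00 − 5.05 = 8.95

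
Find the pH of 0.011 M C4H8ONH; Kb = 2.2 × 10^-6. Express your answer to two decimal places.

C4H8ONH + H2O ⇌ C4H8ONH2+ + OH-
From the ICE table, Kb = x²/(0.011 − x) = 2.2 × 10^-6.
Assume x ≪ 0.011: x ≈ √(2.2 × 10^-6 × 0.011) = 1.56 × 10^-4 M
(x/C₀ = 1.4% < 5%, so the approximation holds.)
pOH = 3.81, so pH = 14.00 − pOH = 10.19

pH = 10.19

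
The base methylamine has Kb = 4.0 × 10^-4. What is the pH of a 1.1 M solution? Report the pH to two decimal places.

pH = 12.32

CH3NH2 + H2O ⇌ CH3NH3+ + OH-
From the ICE table, Kb = [OH-]²/(1.1 − [OH-]) = 4.0 × 10^-4.
Assume [OH-] ≪ 1.1: [OH-] ≈ √(4.0 × 10^-4 × 1.1) = 2.10 × 10^-2 M
([OH-]/C₀ = 1.9% < 5%, so the approximation holds.)
pOH = −log(2.10 × 10^-2) = 1.68; pH = 14.00 − 1.68 = 12.32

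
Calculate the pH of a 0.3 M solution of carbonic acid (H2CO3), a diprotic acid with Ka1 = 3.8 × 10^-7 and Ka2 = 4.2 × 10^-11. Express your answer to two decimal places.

Ka1 ≫ Ka2, so treat the first dissociation as the only significant source of H+.
Ka1 = x²/(0.3 − x) = 3.8 × 10^-7
x ≈ √(3.8 × 10^-7 × 0.3) = 3.38 × 10^-4 M
pH = −log(3.38 × 10^-4) = 3.47

pH = 3.47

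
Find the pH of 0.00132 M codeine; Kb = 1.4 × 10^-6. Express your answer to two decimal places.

pH = 9.63

C18H21NO3 + H2O ⇌ C18H22NO3+ + OH-
Let x = [OH-] at equilibrium. Kb = x²/(0.00132 − x).
Assume x ≪ 0.00132: x ≈ √(1.4 × 10^-6 × 0.00132) = 4.30 × 10^-5 M
pOH = −log(4.30 × 10^-5) = 4.37; pH = 14.00 − 4.37 = 9.63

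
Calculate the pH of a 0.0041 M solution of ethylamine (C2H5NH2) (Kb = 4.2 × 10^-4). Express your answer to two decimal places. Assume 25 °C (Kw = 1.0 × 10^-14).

C2H5NH2 + H2O ⇌ C2H5NH3+ + OH-
From the ICE table, Kb = x²/(0.0041 − x) = 4.2 × 10^-4.
Here C₀/Kb ≈ 9.76, so the small-x approximation fails. Use the quadratic:
x = (−Kb + √(Kb² + 4·Kb·C₀))/2 = 1.12 × 10^-3 M
pOH = 2.95, so pH = 14.00 − pOH = 11.05

pH = 11.05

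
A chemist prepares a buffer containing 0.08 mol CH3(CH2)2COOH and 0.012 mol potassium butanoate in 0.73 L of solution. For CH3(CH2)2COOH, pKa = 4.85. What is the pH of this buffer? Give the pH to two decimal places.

pH = 4.03

pH = pKa + log([A⁻]/[HA]) = 4.85 + log(0.012/0.08)
pH = 4.85 + (-0.824) = 4.03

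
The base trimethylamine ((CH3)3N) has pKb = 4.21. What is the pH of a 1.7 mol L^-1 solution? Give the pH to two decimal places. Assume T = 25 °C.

pH = 12.01

(CH3)3N + H2O ⇌ (CH3)3NH+ + OH-
Kb = 10^(−4.21) = 6.17 × 10^-5
From the ICE table, Kb = [OH-]²/(1.7 − [OH-]) = 6.17 × 10^-5.
Neglecting [OH-] in the denominator: [OH-] = √(6.17 × 10^-5 × 1.7) = 1.02 × 10^-2 M
pOH = 1.99, so pH = 14.00 − pOH = 12.01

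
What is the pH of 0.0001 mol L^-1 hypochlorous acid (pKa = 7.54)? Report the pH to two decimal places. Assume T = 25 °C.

pH = 5.77

HOCl ⇌ OCl- + H+
Ka = 10^(−7.54) = 2.88 × 10^-8
Ka = x²/(0.0001 − x) = 2.88 × 10^-8
Assume x ≪ 0.0001: x ≈ √(2.88 × 10^-8 × 0.0001) = 1.70 × 10^-6 M
pH = −log(1.70 × 10^-6) = 5.77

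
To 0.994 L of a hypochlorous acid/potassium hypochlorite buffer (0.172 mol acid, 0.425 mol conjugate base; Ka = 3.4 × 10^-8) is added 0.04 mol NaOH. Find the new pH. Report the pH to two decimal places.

pH = 8.02

After neutralization: n(HOCl) = 0.132 mol, n(OCl-) = 0.465 mol.
pKa = −log(3.4 × 10^-8) = 7.469
Henderson–Hasselbalch with mole ratio 0.465/0.132: pH = 7.469 + (+0.547)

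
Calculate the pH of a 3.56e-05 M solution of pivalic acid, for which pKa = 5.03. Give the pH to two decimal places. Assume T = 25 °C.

(CH3)3CCOOH ⇌ (CH3)3CCOO- + H+
Ka = 10^(−5.03) = 9.33 × 10^-6
From the ICE table, Ka = x²/(3.56e-05 − x) = 9.33 × 10^-6.
x is not negligible relative to C₀; solve x² + 9.33e-06·x − 3.32e-10 = 0.
x = [−9.33e-06 + √(9.33e-06² + 1.33e-09)]/2 = 1.41 × 10^-5 M
pH = −log[H+] = −log(1.41 × 10^-5) = 4.85

pH = 4.85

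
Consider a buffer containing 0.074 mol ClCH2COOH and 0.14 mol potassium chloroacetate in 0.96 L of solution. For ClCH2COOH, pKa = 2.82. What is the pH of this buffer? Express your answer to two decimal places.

Using pH = pKa + log([base]/[acid]) with [base]/[acid] = 0.14/0.074:
pH = 2.82 + (+0.277) = 3.10

pH = 3.10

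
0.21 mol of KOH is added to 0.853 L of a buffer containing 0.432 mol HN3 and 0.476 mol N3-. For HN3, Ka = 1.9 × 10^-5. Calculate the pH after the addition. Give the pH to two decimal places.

After neutralization: n(HN3) = 0.222 mol, n(N3-) = 0.686 mol.
pKa = −log(1.9 × 10^-5) = 4.721
pH = pKa + log([A⁻]/[HA]) = 4.721 + log(0.686/0.222) = 4.721 +0.490

pH = 5.21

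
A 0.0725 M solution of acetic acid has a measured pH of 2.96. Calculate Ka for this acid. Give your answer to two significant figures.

[H+] = 10^(-2.96) = 1.10 × 10^-3 M
At equilibrium [HA] = 0.0725 − 1.10 × 10^-3 = 7.14 × 10^-2 M
Ka = [H+][A-]/[HA] = (1.10 × 10^-3)² / 7.14 × 10^-2 = 1.7 × 10^-5

Ka = 1.7 × 10^-5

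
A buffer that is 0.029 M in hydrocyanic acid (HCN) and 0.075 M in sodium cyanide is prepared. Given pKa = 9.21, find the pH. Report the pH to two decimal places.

pH = 9.62

Using pH = pKa + log([base]/[acid]) with [base]/[acid] = 0.075/0.029:
pH = 9.21 + (+0.413) = 9.62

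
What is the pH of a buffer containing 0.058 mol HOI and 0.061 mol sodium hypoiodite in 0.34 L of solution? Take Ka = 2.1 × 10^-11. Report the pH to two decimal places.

pKa = −log(2.1 × 10^-11) = 10.678
pH = pKa + log([A⁻]/[HA]) = 10.678 + log(0.061/0.058)
pH = 10.678 + (+0.022) = 10.70

pH = 10.70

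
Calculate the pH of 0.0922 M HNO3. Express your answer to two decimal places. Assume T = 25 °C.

HNO3 is a strong acid and dissociates completely, so [H+] = 0.0922 M.
pH = -log(0.0922) = 1.04

pH = 1.04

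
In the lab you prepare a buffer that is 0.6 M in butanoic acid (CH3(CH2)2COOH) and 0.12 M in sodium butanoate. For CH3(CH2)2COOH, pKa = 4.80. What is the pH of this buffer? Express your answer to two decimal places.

pH = 4.10

Using pH = pKa + log([base]/[acid]) with [base]/[acid] = 0.12/0.6:
pH = 4.80 + (-0.699) = 4.10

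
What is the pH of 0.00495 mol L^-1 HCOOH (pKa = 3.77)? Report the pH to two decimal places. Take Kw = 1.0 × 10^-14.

HCOOH ⇌ HCOO- + H+
Ka = 10^(−3.77) = 1.70 × 10^-4
Ka = [H+]²/(0.00495 − [H+]) = 1.70 × 10^-4
Here C₀/Ka ≈ 29.1, so the small-[H+] approximation fails. Use the quadratic:
[H+] = (−Ka + √(Ka² + 4·Ka·C₀))/2 = 8.36 × 10^-4 M
pH = −log(8.36 × 10^-4) = 3.08

pH = 3.08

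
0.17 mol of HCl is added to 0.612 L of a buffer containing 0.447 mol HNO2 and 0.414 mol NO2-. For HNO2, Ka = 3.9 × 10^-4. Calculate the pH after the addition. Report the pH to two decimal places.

pH = 3.01

After neutralization: n(HNO2) = 0.617 mol, n(NO2-) = 0.244 mol.
pKa = −log(3.9 × 10^-4) = 3.409
pH = pKa + log([A⁻]/[HA]) = 3.409 + log(0.244/0.617) = 3.409 -0.403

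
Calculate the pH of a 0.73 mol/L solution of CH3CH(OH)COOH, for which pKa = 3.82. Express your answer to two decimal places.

pH = 1.98

CH3CH(OH)COOH ⇌ CH3CH(OH)COO- + H+
Ka = 10^(−3.82) = 1.51 × 10^-4
Ka = [H+]²/(0.73 − [H+]) = 1.51 × 10^-4
Assume [H+] ≪ 0.73: [H+] ≈ √(1.51 × 10^-4 × 0.73) = 1.05 × 10^-2 M
([H+]/C₀ = 1.4% < 5%, so the approximation holds.)
pH = −log(1.05 × 10^-2) = 1.98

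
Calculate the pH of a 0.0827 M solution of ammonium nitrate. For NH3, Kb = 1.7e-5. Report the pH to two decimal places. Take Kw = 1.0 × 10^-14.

NH4+ is the conjugate acid of the weak base NH3.
Ka = Kw/Kb = 1.0×10^-14 / 1.7 × 10^-5 = 5.88 × 10^-10
From the ICE table, Ka = x²/(0.0827 − x) = 5.88 × 10^-10.
Since Ka ≪ C₀, x ≈ √(Ka·C₀) = 6.97 × 10^-6 M.
(x/C₀ = 0.0084% < 5%, so the approximation holds.)
pH = −log[H+] = −log(6.97 × 10^-6) = 5.16

pH = 5.16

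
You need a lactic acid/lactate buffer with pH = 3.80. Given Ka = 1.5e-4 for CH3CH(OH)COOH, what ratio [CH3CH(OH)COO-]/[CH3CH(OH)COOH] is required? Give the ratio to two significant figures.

ratio = 0.95

pKa = -log(1.5 × 10^-4) = 3.824
pH = pKa + log(r) ⇒ log(r) = 3.80 − 3.824 = -0.024
r = [CH3CH(OH)COO-]/[CH3CH(OH)COOH] = 10^(-0.024) = 0.946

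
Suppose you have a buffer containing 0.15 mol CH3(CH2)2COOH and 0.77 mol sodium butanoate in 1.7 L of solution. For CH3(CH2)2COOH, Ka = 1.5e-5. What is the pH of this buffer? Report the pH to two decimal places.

pH = 5.53

pKa = −log(1.5 × 10^-5) = 4.824
Henderson–Hasselbalch: pH = pKa + log([CH3(CH2)2COO-]/[CH3(CH2)2COOH]) = 4.824 + log(0.77/0.15)
pH = 4.824 + (+0.710) = 5.53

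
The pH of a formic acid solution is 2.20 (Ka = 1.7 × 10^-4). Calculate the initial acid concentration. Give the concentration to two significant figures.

[H+] = 10^(-2.20) = 6.31 × 10^-3 M = x
Ka = x²/(C₀ − x) ⇒ C₀ = x + x²/Ka
C₀ = 6.31 × 10^-3 + (6.31 × 10^-3)²/(1.7 × 10^-4) = 2.41 × 10^-1 M

C₀ = 2.4 × 10^-1 M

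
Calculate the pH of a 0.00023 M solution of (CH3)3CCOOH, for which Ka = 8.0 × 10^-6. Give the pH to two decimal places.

(CH3)3CCOOH ⇌ (CH3)3CCOO- + H+
Let x = [H+] at equilibrium. Ka = x²/(0.00023 − x).
x is not negligible relative to C₀; solve x² + 8e-06·x − 1.84e-09 = 0.
x = (−Ka + √(Ka² + 4·Ka·C₀))/2 = 3.91 × 10^-5 M
pH = −log(3.91 × 10^-5) = 4.41

pH = 4.41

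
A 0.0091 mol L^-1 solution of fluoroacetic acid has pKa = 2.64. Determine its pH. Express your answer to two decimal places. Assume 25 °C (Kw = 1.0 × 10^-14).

FCH2COOH ⇌ FCH2COO- + H+
Ka = 10^(−2.64) = 2.29 × 10^-3
Let x = [H+] at equilibrium. Ka = x²/(0.0091 − x).
The 5% rule fails; solving x² + Ka·x − Ka·C₀ = 0 exactly:
x = [−0.00229 + √(0.00229² + 8.34e-05)]/2 = 3.56 × 10^-3 M
pH = −log(3.56 × 10^-3) = 2.45

pH = 2.45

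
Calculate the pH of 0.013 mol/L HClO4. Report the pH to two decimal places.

pH = 1.89

HClO4 is a strong acid and dissociates completely, so [H+] = 0.013 M.
pH = -log(0.013) = 1.89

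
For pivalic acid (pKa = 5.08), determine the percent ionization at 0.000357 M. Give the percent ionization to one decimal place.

14.1%

(CH3)3CCOOH ⇌ (CH3)3CCOO- + H+; let x = [H+] at equilibrium.
Ka = 10^(−5.08) = 8.32 × 10^-6
Ka = x²/(C₀ − x); solving the quadratic gives x = 5.05 × 10^-5 M.
Fraction ionized = 5.05 × 10^-5 / 0.000357 = 0.1415 → 14.1%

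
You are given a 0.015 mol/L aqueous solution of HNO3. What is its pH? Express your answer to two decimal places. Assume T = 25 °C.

HNO3 is a strong acid and dissociates completely, so [H+] = 0.015 M.
pH = -log(0.015) = 1.82

pH = 1.82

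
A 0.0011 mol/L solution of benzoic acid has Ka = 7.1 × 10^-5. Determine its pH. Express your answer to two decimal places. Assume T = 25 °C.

pH = 3.61

C6H5COOH ⇌ C6H5COO- + H+
From the ICE table, Ka = x²/(0.0011 − x) = 7.1 × 10^-5.
The 5% rule fails; solving x² + Ka·x − Ka·C₀ = 0 exactly:
x = (−Ka + √(Ka² + 4·Ka·C₀))/2 = 2.46 × 10^-4 M
pH = −log(2.46 × 10^-4) = 3.61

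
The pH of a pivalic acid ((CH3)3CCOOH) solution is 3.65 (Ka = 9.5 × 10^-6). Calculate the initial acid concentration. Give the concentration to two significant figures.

[H+] = 10^(-3.65) = 2.24 × 10^-4 M = x
Ka = x²/(C₀ − x) ⇒ C₀ = x + x²/Ka
C₀ = 2.24 × 10^-4 + (2.24 × 10^-4)²/(9.5 × 10^-6) = 5.51 × 10^-3 M

C₀ = 5.5 × 10^-3 M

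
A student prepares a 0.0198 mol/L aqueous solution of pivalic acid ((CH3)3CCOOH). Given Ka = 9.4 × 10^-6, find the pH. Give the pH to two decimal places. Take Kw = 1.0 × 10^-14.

pH = 3.37

(CH3)3CCOOH ⇌ (CH3)3CCOO- + H+
Ka = x²/(0.0198 − x) = 9.4 × 10^-6
Since Ka ≪ C₀, x ≈ √(Ka·C₀) = 4.31 × 10^-4 M.
Check: 2.2% ionized — well under 5%, approximation valid.
pH = −log(4.31 × 10^-4) = 3.37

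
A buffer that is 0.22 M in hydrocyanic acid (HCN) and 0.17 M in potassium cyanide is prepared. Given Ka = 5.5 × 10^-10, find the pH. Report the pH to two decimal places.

pH = 9.15

pKa = −log(5.5 × 10^-10) = 9.260
Using pH = pKa + log([base]/[acid]) with [base]/[acid] = 0.17/0.22:
pH = 9.260 + (-0.112) = 9.15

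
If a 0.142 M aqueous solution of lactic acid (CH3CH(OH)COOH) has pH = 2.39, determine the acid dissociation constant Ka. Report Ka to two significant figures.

Ka = 1.2 × 10^-4

[H+] = 10^(-2.39) = 4.07 × 10^-3 M
At equilibrium [HA] = 0.142 − 4.07 × 10^-3 = 1.38 × 10^-1 M
Ka = [H+][A-]/[HA] = (4.07 × 10^-3)² / 1.38 × 10^-1 = 1.2 × 10^-4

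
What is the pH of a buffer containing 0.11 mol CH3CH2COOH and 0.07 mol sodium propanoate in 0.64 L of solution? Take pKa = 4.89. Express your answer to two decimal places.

pH = 4.69

pH = pKa + log([A⁻]/[HA]) = 4.89 + log(0.07/0.11)
pH = 4.89 + (-0.196) = 4.69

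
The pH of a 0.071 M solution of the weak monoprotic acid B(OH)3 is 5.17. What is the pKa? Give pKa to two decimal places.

pKa = 9.19

[H+] = 10^(-5.17) = 6.76 × 10^-6 M
At equilibrium [HA] = 0.071 − 6.76 × 10^-6 = 7.10 × 10^-2 M
Ka = [H+][A-]/[HA] = (6.76 × 10^-6)² / 7.10 × 10^-2 = 6.44 × 10^-10
pKa = -log(6.44 × 10^-10) = 9.19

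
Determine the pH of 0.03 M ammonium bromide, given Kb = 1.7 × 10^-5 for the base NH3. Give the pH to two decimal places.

NH4+ is the conjugate acid of the weak base NH3.
Ka = Kw/Kb = 1.0×10^-14 / 1.7 × 10^-5 = 5.88 × 10^-10
Ka = x²/(0.03 − x) = 5.88 × 10^-10
Since Ka ≪ C₀, x ≈ √(Ka·C₀) = 4.20 × 10^-6 M.
Check: 0.014% ionized — well under 5%, approximation valid.
pH = −log[H+] = −log(4.20 × 10^-6) = 5.38

pH = 5.38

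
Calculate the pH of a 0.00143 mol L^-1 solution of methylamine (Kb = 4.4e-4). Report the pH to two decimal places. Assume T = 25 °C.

pH = 10.78

CH3NH2 + H2O ⇌ CH3NH3+ + OH-
Let x = [OH-] at equilibrium. Kb = x²/(0.00143 − x).
The 5% rule fails; solving x² + Kb·x − Kb·C₀ = 0 exactly:
x = (−Kb + √(Kb² + 4·Kb·C₀))/2 = 6.03 × 10^-4 M
pOH = −log(6.03 × 10^-4) = 3.22; pH = 14.00 − 3.22 = 10.78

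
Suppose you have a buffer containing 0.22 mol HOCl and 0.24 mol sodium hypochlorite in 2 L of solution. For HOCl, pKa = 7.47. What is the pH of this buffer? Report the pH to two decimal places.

pH = 7.51

Using pH = pKa + log([base]/[acid]) with [base]/[acid] = 0.24/0.22:
pH = 7.47 + (+0.038) = 7.51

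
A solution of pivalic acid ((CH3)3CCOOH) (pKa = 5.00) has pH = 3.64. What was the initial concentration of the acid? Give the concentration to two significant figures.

[H+] = 10^(-3.64) = 2.29 × 10^-4 M = x
Ka = 10^(−5.00) = 1.00 × 10^-5
Ka = x²/(C₀ − x) ⇒ C₀ = x + x²/Ka
C₀ = 2.29 × 10^-4 + (2.29 × 10^-4)²/(1.00 × 10^-5) = 5.47 × 10^-3 M

C₀ = 5.5 × 10^-3 M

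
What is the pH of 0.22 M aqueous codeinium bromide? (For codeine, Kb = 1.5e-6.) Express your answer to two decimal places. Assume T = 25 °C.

C18H22NO3+ is the conjugate acid of the weak base C18H21NO3.
Ka = Kw/Kb = 1.0×10^-14 / 1.5 × 10^-6 = 6.67 × 10^-9
From the ICE table, Ka = [H+]²/(0.22 − [H+]) = 6.67 × 10^-9.
Assume [H+] ≪ 0.22: [H+] ≈ √(6.67 × 10^-9 × 0.22) = 3.83 × 10^-5 M
([H+]/C₀ = 0.017% < 5%, so the approximation holds.)
pH = −log(3.83 × 10^-5) = 4.42

pH = 4.42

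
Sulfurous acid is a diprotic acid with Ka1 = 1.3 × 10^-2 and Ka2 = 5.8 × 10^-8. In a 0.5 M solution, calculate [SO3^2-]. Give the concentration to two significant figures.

First ionization gives [H+] ≈ [HSO3-] = 7.44 × 10^-2 M.
Second step: Ka2 = [H+][SO3^2-]/[HSO3-] ≈ [SO3^2-] (since [H+] ≈ [HSO3-]).
So [SO3^2-] ≈ Ka2.

5.8 × 10^-8 M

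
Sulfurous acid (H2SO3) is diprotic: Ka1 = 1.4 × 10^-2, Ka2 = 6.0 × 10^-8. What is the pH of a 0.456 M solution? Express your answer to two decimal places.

Since Ka1 ≫ Ka2, the first ionization dominates [H+].
Ka1 = x²/(0.456 − x) = 1.4 × 10^-2
Solving the quadratic: x = (−Ka1 + √(Ka1² + 4·Ka1·C₀))/2 = 7.32 × 10^-2 M
pH = −log(7.32 × 10^-2) = 1.14

pH = 1.14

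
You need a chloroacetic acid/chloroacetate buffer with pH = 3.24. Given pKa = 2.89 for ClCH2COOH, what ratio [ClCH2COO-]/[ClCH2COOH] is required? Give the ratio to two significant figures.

pH = pKa + log(r) ⇒ log(r) = 3.24 − 2.89 = +0.35
r = [ClCH2COO-]/[ClCH2COOH] = 10^(+0.35) = 2.24

ratio = 2.2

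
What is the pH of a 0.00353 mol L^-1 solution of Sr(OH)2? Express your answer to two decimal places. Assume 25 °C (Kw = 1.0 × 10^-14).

Sr(OH)2 is a strong base (each formula unit releases 2 OH-); [OH-] = 0.00706 M.
pOH = -log(0.00706) = 2.15
pH = 14.00 - 2.15 = 11.85

pH = 11.85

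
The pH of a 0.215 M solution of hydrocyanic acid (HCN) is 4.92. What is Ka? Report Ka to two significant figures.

Ka = 6.7 × 10^-10

[H+] = 10^(-4.92) = 1.20 × 10^-5 M
At equilibrium [HA] = 0.215 − 1.20 × 10^-5 = 2.15 × 10^-1 M
Ka = [H+][A-]/[HA] = (1.20 × 10^-5)² / 2.15 × 10^-1 = 6.7 × 10^-10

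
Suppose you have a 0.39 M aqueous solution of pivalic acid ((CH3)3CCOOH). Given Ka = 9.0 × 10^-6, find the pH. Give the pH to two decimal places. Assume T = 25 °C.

(CH3)3CCOOH ⇌ (CH3)3CCOO- + H+
Ka = [H+]²/(0.39 − [H+]) = 9.0 × 10^-6
Assume [H+] ≪ 0.39: [H+] ≈ √(9.0 × 10^-6 × 0.39) = 1.87 × 10^-3 M
([H+]/C₀ = 0.48% < 5%, so the approximation holds.)
pH = −log(1.87 × 10^-3) = 2.73

pH = 2.73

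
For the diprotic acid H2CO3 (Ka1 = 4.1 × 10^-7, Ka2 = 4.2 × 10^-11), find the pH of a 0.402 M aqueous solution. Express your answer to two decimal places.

pH = 3.39

Ka1 ≫ Ka2, so treat the first dissociation as the only significant source of H+.
Ka1 = x²/(0.402 − x) = 4.1 × 10^-7
x ≈ √(4.1 × 10^-7 × 0.402) = 4.06 × 10^-4 M
pH = −log(4.06 × 10^-4) = 3.39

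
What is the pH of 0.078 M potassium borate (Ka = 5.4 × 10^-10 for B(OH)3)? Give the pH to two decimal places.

B(OH)4- is the conjugate base of the weak acid B(OH)3.
Kb = Kw/Ka = 1.0×10^-14 / 5.4 × 10^-10 = 1.85 × 10^-5
Let x = [OH-] at equilibrium. Kb = x²/(0.078 − x).
Assume x ≪ 0.078: x ≈ √(1.85 × 10^-5 × 0.078) = 1.20 × 10^-3 M
Check: 1.5% ionized — well under 5%, approximation valid.
pOH = 2.92, so pH = 14.00 − pOH = 11.08

pH = 11.08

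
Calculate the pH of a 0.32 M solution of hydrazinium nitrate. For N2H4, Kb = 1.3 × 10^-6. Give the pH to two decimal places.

N2H5+ is the conjugate acid of the weak base N2H4.
Ka = Kw/Kb = 1.0×10^-14 / 1.3 × 10^-6 = 7.69 × 10^-9
From the ICE table, Ka = x²/(0.32 − x) = 7.69 × 10^-9.
Assume x ≪ 0.32: x ≈ √(7.69 × 10^-9 × 0.32) = 4.96 × 10^-5 M
Check: 0.016% ionized — well under 5%, approximation valid.
pH = −log[H+] = −log(4.96 × 10^-5) = 4.30

pH = 4.30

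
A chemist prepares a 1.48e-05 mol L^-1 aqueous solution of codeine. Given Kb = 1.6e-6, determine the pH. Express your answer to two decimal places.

C18H21NO3 + H2O ⇌ C18H22NO3+ + OH-
From the ICE table, Kb = [OH-]²/(1.48e-05 − [OH-]) = 1.6 × 10^-6.
[OH-] is not negligible relative to C₀; solve [OH-]² + 1.6e-06·[OH-] − 2.37e-11 = 0.
[OH-] = (−Kb + √(Kb² + 4·Kb·C₀))/2 = 4.13 × 10^-6 M
pOH = 5.38, so pH = 14.00 − pOH = 8.62

pH = 8.62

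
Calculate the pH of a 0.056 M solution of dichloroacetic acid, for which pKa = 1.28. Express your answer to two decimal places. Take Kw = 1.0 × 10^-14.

Cl2CHCOOH ⇌ Cl2CHCOO- + H+
Ka = 10^(−1.28) = 5.25 × 10^-2
From the ICE table, Ka = [H+]²/(0.056 − [H+]) = 5.25 × 10^-2.
Here C₀/Ka ≈ 1.07, so the small-[H+] approximation fails. Use the quadratic:
[H+] = [−0.0525 + √(0.0525² + 0.0118)]/2 = 3.40 × 10^-2 M
pH = −log(3.40 × 10^-2) = 1.47

pH = 1.47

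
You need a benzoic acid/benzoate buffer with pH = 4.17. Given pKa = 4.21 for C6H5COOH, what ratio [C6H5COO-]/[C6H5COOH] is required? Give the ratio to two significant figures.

pH = pKa + log(r) ⇒ log(r) = 4.17 − 4.21 = -0.04
r = [C6H5COO-]/[C6H5COOH] = 10^(-0.04) = 0.912

ratio = 0.91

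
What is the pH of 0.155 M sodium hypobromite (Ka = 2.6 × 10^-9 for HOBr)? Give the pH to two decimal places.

pH = 10.89

OBr- is the conjugate base of the weak acid HOBr.
Kb = Kw/Ka = 1.0×10^-14 / 2.6 × 10^-9 = 3.85 × 10^-6
Kb = x²/(0.155 − x) = 3.85 × 10^-6
Assume x ≪ 0.155: x ≈ √(3.85 × 10^-6 × 0.155) = 7.72 × 10^-4 M
Check: 0.5% ionized — well under 5%, approximation valid.
pOH = −log(7.72 × 10^-4) = 3.11; pH = 14.00 − 3.11 = 10.89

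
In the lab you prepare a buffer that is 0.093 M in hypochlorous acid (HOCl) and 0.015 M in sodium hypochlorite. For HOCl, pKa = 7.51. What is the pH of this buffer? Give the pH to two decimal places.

pH = 6.72

pH = pKa + log([A⁻]/[HA]) = 7.51 + log(0.015/0.093)
pH = 7.51 + (-0.792) = 6.72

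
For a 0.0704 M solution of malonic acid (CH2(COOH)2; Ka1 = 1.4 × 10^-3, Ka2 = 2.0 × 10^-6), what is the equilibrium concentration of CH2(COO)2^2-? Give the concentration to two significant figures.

2.0 × 10^-6 M

First ionization gives [H+] ≈ [CH2(COOH)COO-] = 9.25 × 10^-3 M.
Second step: Ka2 = [H+][CH2(COO)2^2-]/[CH2(COOH)COO-] ≈ [CH2(COO)2^2-] (since [H+] ≈ [CH2(COOH)COO-]).
So [CH2(COO)2^2-] ≈ Ka2.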